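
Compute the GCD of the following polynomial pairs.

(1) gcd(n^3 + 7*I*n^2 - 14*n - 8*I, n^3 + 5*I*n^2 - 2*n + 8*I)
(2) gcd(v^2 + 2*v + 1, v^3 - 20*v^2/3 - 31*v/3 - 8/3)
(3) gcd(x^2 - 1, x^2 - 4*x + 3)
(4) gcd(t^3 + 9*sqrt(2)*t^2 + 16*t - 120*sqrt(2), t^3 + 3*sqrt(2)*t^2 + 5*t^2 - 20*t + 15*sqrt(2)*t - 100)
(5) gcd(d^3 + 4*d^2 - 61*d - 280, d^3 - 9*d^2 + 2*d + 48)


(1) = n^2 + 6*I*n - 8
(2) = v + 1
(3) = gcd((x - 1)*(x + 1), (x - 3)*(x - 1)) = x - 1
(4) = gcd((t - 2*sqrt(2))*(t + 5*sqrt(2))*(t + 6*sqrt(2)), (t + 5)*(t - 2*sqrt(2))*(t + 5*sqrt(2))) = t^2 + 3*sqrt(2)*t - 20
(5) = d - 8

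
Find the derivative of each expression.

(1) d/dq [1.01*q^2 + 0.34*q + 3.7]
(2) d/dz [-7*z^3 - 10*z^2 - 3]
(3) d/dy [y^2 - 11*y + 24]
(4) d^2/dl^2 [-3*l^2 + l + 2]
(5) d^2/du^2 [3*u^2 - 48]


(1) = 2.02*q + 0.34
(2) = z*(-21*z - 20)
(3) = 2*y - 11
(4) = -6
(5) = 6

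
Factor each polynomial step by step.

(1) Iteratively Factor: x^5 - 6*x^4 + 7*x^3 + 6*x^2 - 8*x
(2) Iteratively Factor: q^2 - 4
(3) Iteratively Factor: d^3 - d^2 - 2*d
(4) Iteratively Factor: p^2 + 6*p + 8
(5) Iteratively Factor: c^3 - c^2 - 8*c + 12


(1) = (x + 1)*(x^4 - 7*x^3 + 14*x^2 - 8*x) = (x - 2)*(x + 1)*(x^3 - 5*x^2 + 4*x) = (x - 4)*(x - 2)*(x + 1)*(x^2 - x) = x*(x - 4)*(x - 2)*(x + 1)*(x - 1)
(2) = (q - 2)*(q + 2)
(3) = (d - 2)*(d^2 + d) = d*(d - 2)*(d + 1)
(4) = (p + 2)*(p + 4)
(5) = (c - 2)*(c^2 + c - 6) = (c - 2)^2*(c + 3)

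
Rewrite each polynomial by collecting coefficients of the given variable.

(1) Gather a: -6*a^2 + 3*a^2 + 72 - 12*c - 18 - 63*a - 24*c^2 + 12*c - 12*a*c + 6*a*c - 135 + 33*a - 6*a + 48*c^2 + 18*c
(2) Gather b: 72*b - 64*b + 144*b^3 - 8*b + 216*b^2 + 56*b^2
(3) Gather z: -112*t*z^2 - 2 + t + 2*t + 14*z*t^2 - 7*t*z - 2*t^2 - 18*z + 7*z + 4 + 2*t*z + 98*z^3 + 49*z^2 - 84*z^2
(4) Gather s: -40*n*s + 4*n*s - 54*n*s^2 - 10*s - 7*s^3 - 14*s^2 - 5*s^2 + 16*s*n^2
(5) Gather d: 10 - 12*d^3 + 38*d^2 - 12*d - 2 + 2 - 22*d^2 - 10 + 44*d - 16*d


(1) = -3*a^2 + a*(-6*c - 36) + 24*c^2 + 18*c - 81
(2) = 144*b^3 + 272*b^2
(3) = -2*t^2 + 3*t + 98*z^3 + z^2*(-112*t - 35) + z*(14*t^2 - 5*t - 11) + 2
(4) = -7*s^3 + s^2*(-54*n - 19) + s*(16*n^2 - 36*n - 10)
(5) = -12*d^3 + 16*d^2 + 16*d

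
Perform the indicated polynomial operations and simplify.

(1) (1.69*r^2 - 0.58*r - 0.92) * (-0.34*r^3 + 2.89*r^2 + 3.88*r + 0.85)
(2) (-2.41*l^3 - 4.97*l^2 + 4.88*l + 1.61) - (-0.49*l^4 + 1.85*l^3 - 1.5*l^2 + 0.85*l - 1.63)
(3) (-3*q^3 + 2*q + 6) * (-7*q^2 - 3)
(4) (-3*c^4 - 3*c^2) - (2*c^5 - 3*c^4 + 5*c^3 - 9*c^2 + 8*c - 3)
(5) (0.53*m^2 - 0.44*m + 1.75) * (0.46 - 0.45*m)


(1) = -0.5746*r^5 + 5.0813*r^4 + 5.1938*r^3 - 3.4727*r^2 - 4.0626*r - 0.782
(2) = 0.49*l^4 - 4.26*l^3 - 3.47*l^2 + 4.03*l + 3.24
(3) = 21*q^5 - 5*q^3 - 42*q^2 - 6*q - 18
(4) = -2*c^5 - 5*c^3 + 6*c^2 - 8*c + 3
(5) = -0.2385*m^3 + 0.4418*m^2 - 0.9899*m + 0.805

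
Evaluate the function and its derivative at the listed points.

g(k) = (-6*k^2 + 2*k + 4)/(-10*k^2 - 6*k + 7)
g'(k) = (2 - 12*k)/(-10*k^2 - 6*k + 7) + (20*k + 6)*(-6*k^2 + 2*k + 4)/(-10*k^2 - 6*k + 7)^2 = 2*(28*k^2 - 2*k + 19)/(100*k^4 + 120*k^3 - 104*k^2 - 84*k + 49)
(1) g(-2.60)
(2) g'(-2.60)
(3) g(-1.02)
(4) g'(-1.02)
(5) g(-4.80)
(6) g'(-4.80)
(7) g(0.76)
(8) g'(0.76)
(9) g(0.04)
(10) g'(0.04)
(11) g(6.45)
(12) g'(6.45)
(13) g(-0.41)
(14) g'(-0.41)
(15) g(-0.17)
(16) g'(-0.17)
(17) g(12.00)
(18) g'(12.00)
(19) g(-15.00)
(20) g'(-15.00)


(1) = 0.93
(2) = 0.21
(3) = -1.58
(4) = 13.60
(5) = 0.74
(6) = 0.04
(7) = -0.62
(8) = 6.05
(9) = 0.60
(10) = 0.83
(11) = 0.52
(12) = 0.01
(13) = 0.28
(14) = 0.81
(15) = 0.45
(16) = 0.67
(17) = 0.56
(18) = 0.00
(19) = 0.64
(20) = 0.00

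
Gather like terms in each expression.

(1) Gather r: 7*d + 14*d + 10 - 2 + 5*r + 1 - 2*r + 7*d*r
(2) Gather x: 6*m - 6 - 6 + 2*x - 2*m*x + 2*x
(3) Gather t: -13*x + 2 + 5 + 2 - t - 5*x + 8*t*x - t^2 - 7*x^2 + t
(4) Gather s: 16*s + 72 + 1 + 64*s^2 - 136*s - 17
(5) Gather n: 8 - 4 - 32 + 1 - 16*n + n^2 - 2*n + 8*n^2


(1) = 21*d + r*(7*d + 3) + 9
(2) = 6*m + x*(4 - 2*m) - 12
(3) = -t^2 + 8*t*x - 7*x^2 - 18*x + 9
(4) = 64*s^2 - 120*s + 56
(5) = 9*n^2 - 18*n - 27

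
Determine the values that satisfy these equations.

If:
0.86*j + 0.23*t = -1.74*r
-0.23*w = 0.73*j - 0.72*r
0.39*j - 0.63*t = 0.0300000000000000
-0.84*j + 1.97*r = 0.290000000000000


Then:
j = -0.14
r = 0.09
t = -0.13
w = 0.72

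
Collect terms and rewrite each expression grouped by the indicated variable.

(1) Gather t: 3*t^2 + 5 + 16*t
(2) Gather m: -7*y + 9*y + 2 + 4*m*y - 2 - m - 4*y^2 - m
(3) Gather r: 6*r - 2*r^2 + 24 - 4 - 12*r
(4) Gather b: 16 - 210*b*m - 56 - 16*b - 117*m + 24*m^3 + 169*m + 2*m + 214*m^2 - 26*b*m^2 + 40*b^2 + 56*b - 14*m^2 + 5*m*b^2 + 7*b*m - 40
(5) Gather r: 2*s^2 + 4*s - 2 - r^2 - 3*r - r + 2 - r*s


(1) = 3*t^2 + 16*t + 5
(2) = m*(4*y - 2) - 4*y^2 + 2*y
(3) = -2*r^2 - 6*r + 20
(4) = b^2*(5*m + 40) + b*(-26*m^2 - 203*m + 40) + 24*m^3 + 200*m^2 + 54*m - 80
(5) = -r^2 + r*(-s - 4) + 2*s^2 + 4*s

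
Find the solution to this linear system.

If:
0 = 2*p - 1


Then:
p = 1/2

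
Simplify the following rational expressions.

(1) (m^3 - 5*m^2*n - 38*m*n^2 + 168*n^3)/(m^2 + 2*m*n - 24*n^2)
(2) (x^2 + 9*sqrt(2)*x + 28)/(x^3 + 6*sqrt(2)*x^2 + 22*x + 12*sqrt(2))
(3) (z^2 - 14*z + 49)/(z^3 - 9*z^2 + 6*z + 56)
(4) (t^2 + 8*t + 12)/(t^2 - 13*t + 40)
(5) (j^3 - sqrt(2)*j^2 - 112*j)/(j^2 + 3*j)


(1) = m - 7*n
(2) = (x + 7*sqrt(2))/(x^2 + 4*sqrt(2)*x + 6)
(3) = (z - 7)/(z^2 - 2*z - 8)
(4) = (t^2 + 8*t + 12)/(t^2 - 13*t + 40)
(5) = (j^2 - sqrt(2)*j - 112)/(j + 3)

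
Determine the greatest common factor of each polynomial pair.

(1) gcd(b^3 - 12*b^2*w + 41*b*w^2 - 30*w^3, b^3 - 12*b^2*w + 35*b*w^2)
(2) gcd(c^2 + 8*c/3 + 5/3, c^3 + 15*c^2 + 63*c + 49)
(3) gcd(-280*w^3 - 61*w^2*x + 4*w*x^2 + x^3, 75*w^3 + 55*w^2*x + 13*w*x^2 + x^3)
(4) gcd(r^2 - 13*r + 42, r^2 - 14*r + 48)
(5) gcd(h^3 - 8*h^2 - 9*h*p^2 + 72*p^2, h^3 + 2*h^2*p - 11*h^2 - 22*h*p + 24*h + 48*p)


(1) = -b + 5*w
(2) = gcd((c + 1)*(c + 5/3), (c + 1)*(c + 7)^2) = c + 1
(3) = 5*w + x
(4) = r - 6
(5) = gcd((h - 8)*(h - 3*p)*(h + 3*p), (h - 8)*(h - 3)*(h + 2*p)) = h - 8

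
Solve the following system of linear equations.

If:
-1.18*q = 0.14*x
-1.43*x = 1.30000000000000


Then:
q = 0.11
x = -0.91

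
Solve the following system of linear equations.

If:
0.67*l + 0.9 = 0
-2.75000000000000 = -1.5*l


Then:
No Solution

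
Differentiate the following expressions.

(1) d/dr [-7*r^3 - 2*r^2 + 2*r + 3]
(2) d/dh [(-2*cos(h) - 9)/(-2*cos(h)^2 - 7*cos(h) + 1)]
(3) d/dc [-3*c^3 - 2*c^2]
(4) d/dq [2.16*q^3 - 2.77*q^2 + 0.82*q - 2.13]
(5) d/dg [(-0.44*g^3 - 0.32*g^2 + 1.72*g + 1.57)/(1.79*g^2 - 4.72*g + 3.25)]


(1) = -21*r^2 - 4*r + 2
(2) = (4*cos(h)^2 + 36*cos(h) + 65)*sin(h)/(7*cos(h) + cos(2*h))^2
(3) = c*(-9*c - 4)
(4) = 6.48*q^2 - 5.54*q + 0.82
(5) = (-0.7876*g^4 + 4.1536*g^3 - 5.8584*g^2 - 7.7006*g + 13.0004)/(3.2041*g^4 - 16.8976*g^3 + 33.9134*g^2 - 30.68*g + 10.5625)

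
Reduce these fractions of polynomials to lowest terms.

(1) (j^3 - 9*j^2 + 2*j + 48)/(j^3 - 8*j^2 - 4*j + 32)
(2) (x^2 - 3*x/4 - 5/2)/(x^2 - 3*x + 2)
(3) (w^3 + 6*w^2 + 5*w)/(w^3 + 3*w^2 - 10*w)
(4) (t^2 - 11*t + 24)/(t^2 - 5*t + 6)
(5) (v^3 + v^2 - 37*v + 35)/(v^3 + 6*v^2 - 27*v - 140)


(1) = (j - 3)/(j - 2)
(2) = (4*x + 5)/(4*x - 4)
(3) = (w + 1)/(w - 2)
(4) = (t - 8)/(t - 2)
(5) = (v - 1)/(v + 4)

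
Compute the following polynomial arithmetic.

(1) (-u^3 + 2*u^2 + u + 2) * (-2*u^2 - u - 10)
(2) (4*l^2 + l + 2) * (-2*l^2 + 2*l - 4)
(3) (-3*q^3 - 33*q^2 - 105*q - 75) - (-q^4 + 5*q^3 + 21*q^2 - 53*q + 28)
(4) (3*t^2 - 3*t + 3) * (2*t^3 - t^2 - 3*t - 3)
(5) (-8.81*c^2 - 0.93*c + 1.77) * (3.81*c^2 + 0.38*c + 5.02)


(1) = 2*u^5 - 3*u^4 + 6*u^3 - 25*u^2 - 12*u - 20
(2) = -8*l^4 + 6*l^3 - 18*l^2 - 8
(3) = q^4 - 8*q^3 - 54*q^2 - 52*q - 103
(4) = 6*t^5 - 9*t^4 - 3*t^2 - 9
(5) = -33.5661*c^4 - 6.8911*c^3 - 37.8359*c^2 - 3.996*c + 8.8854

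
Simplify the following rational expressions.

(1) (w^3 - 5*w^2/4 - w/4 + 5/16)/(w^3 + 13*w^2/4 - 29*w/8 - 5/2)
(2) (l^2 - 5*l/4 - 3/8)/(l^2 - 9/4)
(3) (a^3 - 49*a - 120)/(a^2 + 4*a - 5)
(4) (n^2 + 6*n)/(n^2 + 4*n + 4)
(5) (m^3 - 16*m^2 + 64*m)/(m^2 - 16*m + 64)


(1) = (2*w - 1)/(2*w + 8)
(2) = (4*l + 1)/(4*l + 6)
(3) = (a^2 - 5*a - 24)/(a - 1)
(4) = (n^2 + 6*n)/(n^2 + 4*n + 4)
(5) = m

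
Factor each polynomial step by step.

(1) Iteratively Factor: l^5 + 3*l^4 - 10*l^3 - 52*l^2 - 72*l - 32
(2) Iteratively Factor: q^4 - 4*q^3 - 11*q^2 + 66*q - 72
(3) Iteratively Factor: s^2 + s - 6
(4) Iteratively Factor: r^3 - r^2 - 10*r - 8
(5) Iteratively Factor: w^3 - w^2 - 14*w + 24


(1) = (l - 4)*(l^4 + 7*l^3 + 18*l^2 + 20*l + 8) = (l - 4)*(l + 2)*(l^3 + 5*l^2 + 8*l + 4) = (l - 4)*(l + 1)*(l + 2)*(l^2 + 4*l + 4) = (l - 4)*(l + 1)*(l + 2)^2*(l + 2)
(2) = (q + 4)*(q^3 - 8*q^2 + 21*q - 18) = (q - 3)*(q + 4)*(q^2 - 5*q + 6) = (q - 3)^2*(q + 4)*(q - 2)
(3) = (s + 3)*(s - 2)
(4) = (r - 4)*(r^2 + 3*r + 2) = (r - 4)*(r + 2)*(r + 1)
(5) = (w + 4)*(w^2 - 5*w + 6) = (w - 3)*(w + 4)*(w - 2)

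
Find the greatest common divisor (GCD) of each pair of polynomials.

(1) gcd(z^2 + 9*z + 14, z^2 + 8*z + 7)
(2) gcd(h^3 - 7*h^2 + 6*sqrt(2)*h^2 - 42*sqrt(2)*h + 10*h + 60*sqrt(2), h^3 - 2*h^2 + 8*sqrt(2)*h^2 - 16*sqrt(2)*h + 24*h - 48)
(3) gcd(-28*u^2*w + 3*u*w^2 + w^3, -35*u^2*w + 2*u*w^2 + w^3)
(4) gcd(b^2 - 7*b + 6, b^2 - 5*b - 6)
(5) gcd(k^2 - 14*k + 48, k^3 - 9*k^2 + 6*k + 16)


(1) = gcd((z + 2)*(z + 7), (z + 1)*(z + 7)) = z + 7
(2) = gcd((h - 5)*(h - 2)*(h + 6*sqrt(2)), (h - 2)*(h + 2*sqrt(2))*(h + 6*sqrt(2))) = h^2 + h*(-2 + 6*sqrt(2)) - 12*sqrt(2)
(3) = gcd(w*(-4*u + w)*(7*u + w), w*(-5*u + w)*(7*u + w)) = 7*u*w + w^2
(4) = gcd((b - 6)*(b - 1), (b - 6)*(b + 1)) = b - 6
(5) = k - 8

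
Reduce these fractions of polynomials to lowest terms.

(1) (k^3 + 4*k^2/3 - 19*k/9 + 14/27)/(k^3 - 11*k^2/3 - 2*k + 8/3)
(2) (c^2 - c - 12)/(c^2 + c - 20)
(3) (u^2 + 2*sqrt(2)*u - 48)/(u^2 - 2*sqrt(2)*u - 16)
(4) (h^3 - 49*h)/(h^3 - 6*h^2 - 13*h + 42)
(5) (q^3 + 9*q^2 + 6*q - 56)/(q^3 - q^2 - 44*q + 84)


(1) = (9*k^2 + 18*k - 7)/(9*k^2 - 27*k - 36)
(2) = (c + 3)/(c + 5)
(3) = (u + 6*sqrt(2))/(u + 2*sqrt(2))
(4) = (h^2 + 7*h)/(h^2 + h - 6)
(5) = (q + 4)/(q - 6)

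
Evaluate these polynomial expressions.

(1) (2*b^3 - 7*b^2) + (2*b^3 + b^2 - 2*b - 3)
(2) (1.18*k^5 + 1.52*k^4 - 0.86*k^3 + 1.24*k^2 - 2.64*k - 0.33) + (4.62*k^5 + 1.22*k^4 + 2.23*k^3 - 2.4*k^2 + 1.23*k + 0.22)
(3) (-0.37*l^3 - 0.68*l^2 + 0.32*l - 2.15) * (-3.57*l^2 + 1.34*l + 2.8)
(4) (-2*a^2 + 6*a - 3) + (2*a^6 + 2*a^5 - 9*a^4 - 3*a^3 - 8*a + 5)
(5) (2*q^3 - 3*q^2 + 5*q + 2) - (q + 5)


(1) = 4*b^3 - 6*b^2 - 2*b - 3
(2) = 5.8*k^5 + 2.74*k^4 + 1.37*k^3 - 1.16*k^2 - 1.41*k - 0.11
(3) = 1.3209*l^5 + 1.9318*l^4 - 3.0896*l^3 + 6.2003*l^2 - 1.985*l - 6.02
(4) = 2*a^6 + 2*a^5 - 9*a^4 - 3*a^3 - 2*a^2 - 2*a + 2
(5) = 2*q^3 - 3*q^2 + 4*q - 3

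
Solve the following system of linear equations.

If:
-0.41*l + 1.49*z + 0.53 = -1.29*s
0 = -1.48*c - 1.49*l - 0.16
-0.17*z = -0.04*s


Then:
c = -17.1210036255768*z - 1.40952537903757
l = 17.0060975609756*z + 1.29268292682927
s = 4.25*z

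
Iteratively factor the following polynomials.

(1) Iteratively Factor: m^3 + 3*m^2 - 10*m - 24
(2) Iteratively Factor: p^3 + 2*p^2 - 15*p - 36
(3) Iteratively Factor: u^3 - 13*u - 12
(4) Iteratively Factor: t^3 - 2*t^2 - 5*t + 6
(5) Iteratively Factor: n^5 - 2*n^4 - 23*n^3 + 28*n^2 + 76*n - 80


(1) = (m + 4)*(m^2 - m - 6) = (m + 2)*(m + 4)*(m - 3)
(2) = (p + 3)*(p^2 - p - 12) = (p - 4)*(p + 3)*(p + 3)
(3) = (u + 3)*(u^2 - 3*u - 4) = (u - 4)*(u + 3)*(u + 1)
(4) = (t + 2)*(t^2 - 4*t + 3) = (t - 1)*(t + 2)*(t - 3)
(5) = (n - 1)*(n^4 - n^3 - 24*n^2 + 4*n + 80) = (n - 2)*(n - 1)*(n^3 + n^2 - 22*n - 40) = (n - 5)*(n - 2)*(n - 1)*(n^2 + 6*n + 8) = (n - 5)*(n - 2)*(n - 1)*(n + 4)*(n + 2)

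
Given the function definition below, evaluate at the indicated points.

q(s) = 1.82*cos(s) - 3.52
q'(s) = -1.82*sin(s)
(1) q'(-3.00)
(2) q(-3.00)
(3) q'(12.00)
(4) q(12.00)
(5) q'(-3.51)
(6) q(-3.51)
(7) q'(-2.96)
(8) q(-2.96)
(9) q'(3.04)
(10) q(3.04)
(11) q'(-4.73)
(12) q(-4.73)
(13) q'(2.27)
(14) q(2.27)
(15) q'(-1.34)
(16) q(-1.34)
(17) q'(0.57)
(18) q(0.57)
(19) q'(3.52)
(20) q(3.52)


(1) = 0.26
(2) = -5.32
(3) = 0.98
(4) = -1.98
(5) = -0.66
(6) = -5.22
(7) = 0.33
(8) = -5.31
(9) = -0.18
(10) = -5.33
(11) = -1.82
(12) = -3.49
(13) = -1.39
(14) = -4.69
(15) = 1.77
(16) = -3.10
(17) = -0.98
(18) = -1.99
(19) = 0.67
(20) = -5.21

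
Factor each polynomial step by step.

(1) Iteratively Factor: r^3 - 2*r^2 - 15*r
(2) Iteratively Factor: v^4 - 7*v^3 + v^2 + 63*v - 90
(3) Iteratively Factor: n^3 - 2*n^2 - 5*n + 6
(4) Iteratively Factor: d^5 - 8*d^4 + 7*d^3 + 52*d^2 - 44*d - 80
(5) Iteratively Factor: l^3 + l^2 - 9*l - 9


(1) = (r)*(r^2 - 2*r - 15) = r*(r + 3)*(r - 5)
(2) = (v - 2)*(v^3 - 5*v^2 - 9*v + 45) = (v - 3)*(v - 2)*(v^2 - 2*v - 15) = (v - 3)*(v - 2)*(v + 3)*(v - 5)
(3) = (n - 1)*(n^2 - n - 6) = (n - 3)*(n - 1)*(n + 2)
(4) = (d + 2)*(d^4 - 10*d^3 + 27*d^2 - 2*d - 40) = (d + 1)*(d + 2)*(d^3 - 11*d^2 + 38*d - 40) = (d - 5)*(d + 1)*(d + 2)*(d^2 - 6*d + 8) = (d - 5)*(d - 2)*(d + 1)*(d + 2)*(d - 4)
(5) = (l + 1)*(l^2 - 9) = (l - 3)*(l + 1)*(l + 3)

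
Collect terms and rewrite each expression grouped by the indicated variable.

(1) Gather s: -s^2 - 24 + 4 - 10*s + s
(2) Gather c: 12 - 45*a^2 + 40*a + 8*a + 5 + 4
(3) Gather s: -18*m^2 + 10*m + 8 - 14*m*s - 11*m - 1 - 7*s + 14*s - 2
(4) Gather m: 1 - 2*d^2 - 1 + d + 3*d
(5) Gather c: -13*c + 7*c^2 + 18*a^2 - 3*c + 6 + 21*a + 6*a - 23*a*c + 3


(1) = -s^2 - 9*s - 20
(2) = -45*a^2 + 48*a + 21
(3) = -18*m^2 - m + s*(7 - 14*m) + 5
(4) = -2*d^2 + 4*d
(5) = 18*a^2 + 27*a + 7*c^2 + c*(-23*a - 16) + 9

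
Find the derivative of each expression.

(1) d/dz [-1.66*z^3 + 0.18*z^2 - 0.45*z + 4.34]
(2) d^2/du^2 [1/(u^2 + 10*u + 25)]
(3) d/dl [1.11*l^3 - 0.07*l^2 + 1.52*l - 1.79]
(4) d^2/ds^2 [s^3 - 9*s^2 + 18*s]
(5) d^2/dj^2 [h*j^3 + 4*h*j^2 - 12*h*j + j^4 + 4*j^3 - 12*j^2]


(1) = -4.98*z^2 + 0.36*z - 0.45
(2) = 6/(u^4 + 20*u^3 + 150*u^2 + 500*u + 625)
(3) = 3.33*l^2 - 0.14*l + 1.52
(4) = 6*s - 18
(5) = 6*h*j + 8*h + 12*j^2 + 24*j - 24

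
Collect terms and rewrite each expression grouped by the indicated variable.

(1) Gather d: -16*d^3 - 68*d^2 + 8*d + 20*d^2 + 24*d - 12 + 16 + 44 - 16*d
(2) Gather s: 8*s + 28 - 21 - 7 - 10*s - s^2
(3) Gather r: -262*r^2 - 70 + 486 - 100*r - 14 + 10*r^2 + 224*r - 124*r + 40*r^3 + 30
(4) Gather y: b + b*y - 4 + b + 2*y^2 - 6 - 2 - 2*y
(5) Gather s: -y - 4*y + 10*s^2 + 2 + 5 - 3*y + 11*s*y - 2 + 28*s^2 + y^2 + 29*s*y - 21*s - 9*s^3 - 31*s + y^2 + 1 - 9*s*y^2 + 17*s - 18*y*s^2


(1) = -16*d^3 - 48*d^2 + 16*d + 48
(2) = -s^2 - 2*s
(3) = 40*r^3 - 252*r^2 + 432
(4) = 2*b + 2*y^2 + y*(b - 2) - 12
(5) = -9*s^3 + s^2*(38 - 18*y) + s*(-9*y^2 + 40*y - 35) + 2*y^2 - 8*y + 6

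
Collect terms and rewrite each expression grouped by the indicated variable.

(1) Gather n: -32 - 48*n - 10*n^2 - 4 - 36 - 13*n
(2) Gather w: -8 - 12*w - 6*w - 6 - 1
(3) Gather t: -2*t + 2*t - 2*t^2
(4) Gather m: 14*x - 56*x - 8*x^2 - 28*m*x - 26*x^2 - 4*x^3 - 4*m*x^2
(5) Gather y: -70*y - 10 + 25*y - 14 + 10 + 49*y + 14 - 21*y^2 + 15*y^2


(1) = -10*n^2 - 61*n - 72
(2) = -18*w - 15
(3) = -2*t^2
(4) = m*(-4*x^2 - 28*x) - 4*x^3 - 34*x^2 - 42*x
(5) = -6*y^2 + 4*y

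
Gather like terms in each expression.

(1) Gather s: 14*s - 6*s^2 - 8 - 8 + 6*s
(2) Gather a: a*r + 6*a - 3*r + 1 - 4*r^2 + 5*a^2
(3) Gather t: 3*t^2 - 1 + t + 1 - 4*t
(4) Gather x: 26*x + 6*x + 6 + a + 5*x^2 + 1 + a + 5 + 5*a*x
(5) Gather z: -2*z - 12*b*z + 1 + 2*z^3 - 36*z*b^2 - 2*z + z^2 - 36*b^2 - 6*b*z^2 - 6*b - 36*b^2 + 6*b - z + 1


(1) = -6*s^2 + 20*s - 16
(2) = 5*a^2 + a*(r + 6) - 4*r^2 - 3*r + 1
(3) = 3*t^2 - 3*t
(4) = 2*a + 5*x^2 + x*(5*a + 32) + 12
(5) = -72*b^2 + 2*z^3 + z^2*(1 - 6*b) + z*(-36*b^2 - 12*b - 5) + 2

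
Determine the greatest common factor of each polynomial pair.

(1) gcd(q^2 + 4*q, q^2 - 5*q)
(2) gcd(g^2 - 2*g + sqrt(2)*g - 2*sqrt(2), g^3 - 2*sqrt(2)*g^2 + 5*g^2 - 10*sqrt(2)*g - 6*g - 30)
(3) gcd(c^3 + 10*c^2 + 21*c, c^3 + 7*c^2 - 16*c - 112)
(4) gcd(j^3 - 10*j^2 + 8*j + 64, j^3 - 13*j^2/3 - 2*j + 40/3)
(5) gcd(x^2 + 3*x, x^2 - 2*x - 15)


(1) = q
(2) = gcd((g - 2)*(g + sqrt(2)), (g + 5)*(g - 3*sqrt(2))*(g + sqrt(2))) = g + sqrt(2)
(3) = c + 7
(4) = j - 4
(5) = gcd(x*(x + 3), (x - 5)*(x + 3)) = x + 3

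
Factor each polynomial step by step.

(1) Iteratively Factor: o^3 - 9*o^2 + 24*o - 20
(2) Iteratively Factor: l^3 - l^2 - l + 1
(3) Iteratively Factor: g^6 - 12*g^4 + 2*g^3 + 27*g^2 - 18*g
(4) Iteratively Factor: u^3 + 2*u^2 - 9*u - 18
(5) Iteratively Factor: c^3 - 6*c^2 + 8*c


(1) = (o - 5)*(o^2 - 4*o + 4) = (o - 5)*(o - 2)*(o - 2)
(2) = (l + 1)*(l^2 - 2*l + 1) = (l - 1)*(l + 1)*(l - 1)
(3) = (g - 1)*(g^5 + g^4 - 11*g^3 - 9*g^2 + 18*g) = (g - 1)^2*(g^4 + 2*g^3 - 9*g^2 - 18*g) = g*(g - 1)^2*(g^3 + 2*g^2 - 9*g - 18) = g*(g - 3)*(g - 1)^2*(g^2 + 5*g + 6) = g*(g - 3)*(g - 1)^2*(g + 3)*(g + 2)
(4) = (u - 3)*(u^2 + 5*u + 6) = (u - 3)*(u + 2)*(u + 3)
(5) = (c)*(c^2 - 6*c + 8) = c*(c - 2)*(c - 4)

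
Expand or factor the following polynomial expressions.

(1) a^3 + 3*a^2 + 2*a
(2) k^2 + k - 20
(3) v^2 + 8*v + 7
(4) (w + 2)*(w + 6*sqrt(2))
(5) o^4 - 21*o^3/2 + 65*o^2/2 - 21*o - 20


(1) = a*(a + 1)*(a + 2)
(2) = (k - 4)*(k + 5)
(3) = (v + 1)*(v + 7)
(4) = w^2 + 2*w + 6*sqrt(2)*w + 12*sqrt(2)
(5) = (o - 5)*(o - 4)*(o - 2)*(o + 1/2)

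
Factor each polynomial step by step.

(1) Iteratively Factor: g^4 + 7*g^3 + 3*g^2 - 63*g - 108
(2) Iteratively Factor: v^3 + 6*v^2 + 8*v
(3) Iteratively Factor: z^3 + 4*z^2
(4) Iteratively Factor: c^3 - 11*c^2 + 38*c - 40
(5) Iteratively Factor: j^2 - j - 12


(1) = (g + 3)*(g^3 + 4*g^2 - 9*g - 36) = (g - 3)*(g + 3)*(g^2 + 7*g + 12) = (g - 3)*(g + 3)^2*(g + 4)
(2) = (v + 4)*(v^2 + 2*v) = (v + 2)*(v + 4)*(v)
(3) = (z)*(z^2 + 4*z) = z^2*(z + 4)
(4) = (c - 4)*(c^2 - 7*c + 10) = (c - 4)*(c - 2)*(c - 5)
(5) = (j + 3)*(j - 4)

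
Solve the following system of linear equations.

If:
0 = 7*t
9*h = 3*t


Then:
h = 0
t = 0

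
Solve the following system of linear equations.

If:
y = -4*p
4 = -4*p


Then:
p = -1
y = 4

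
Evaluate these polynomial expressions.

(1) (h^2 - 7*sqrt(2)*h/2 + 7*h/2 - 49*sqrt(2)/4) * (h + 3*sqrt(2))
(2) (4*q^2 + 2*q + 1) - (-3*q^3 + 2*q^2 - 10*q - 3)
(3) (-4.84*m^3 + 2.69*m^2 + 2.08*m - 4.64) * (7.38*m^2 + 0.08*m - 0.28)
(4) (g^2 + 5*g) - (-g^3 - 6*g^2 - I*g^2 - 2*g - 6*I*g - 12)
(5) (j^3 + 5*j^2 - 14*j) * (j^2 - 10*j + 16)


(1) = h^3 - sqrt(2)*h^2/2 + 7*h^2/2 - 21*h - 7*sqrt(2)*h/4 - 147/2
(2) = 3*q^3 + 2*q^2 + 12*q + 4
(3) = -35.7192*m^5 + 19.465*m^4 + 16.9208*m^3 - 34.83*m^2 - 0.9536*m + 1.2992
(4) = g^3 + 7*g^2 + I*g^2 + 7*g + 6*I*g + 12
(5) = j^5 - 5*j^4 - 48*j^3 + 220*j^2 - 224*j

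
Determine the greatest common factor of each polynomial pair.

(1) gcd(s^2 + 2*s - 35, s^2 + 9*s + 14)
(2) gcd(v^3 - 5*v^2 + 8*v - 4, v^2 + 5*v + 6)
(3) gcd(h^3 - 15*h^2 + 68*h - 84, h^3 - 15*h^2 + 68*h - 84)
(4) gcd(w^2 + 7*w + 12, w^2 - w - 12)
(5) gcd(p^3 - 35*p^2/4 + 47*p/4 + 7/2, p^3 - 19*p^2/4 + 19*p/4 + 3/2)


(1) = s + 7
(2) = 1
(3) = h^3 - 15*h^2 + 68*h - 84
(4) = w + 3
(5) = p^2 - 7*p/4 - 1/2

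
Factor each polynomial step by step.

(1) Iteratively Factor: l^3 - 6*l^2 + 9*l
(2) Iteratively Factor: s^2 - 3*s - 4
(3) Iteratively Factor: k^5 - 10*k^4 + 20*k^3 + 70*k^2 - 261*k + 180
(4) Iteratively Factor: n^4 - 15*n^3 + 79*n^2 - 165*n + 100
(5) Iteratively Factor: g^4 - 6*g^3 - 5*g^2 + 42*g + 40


(1) = (l)*(l^2 - 6*l + 9) = l*(l - 3)*(l - 3)
(2) = (s + 1)*(s - 4)
(3) = (k - 5)*(k^4 - 5*k^3 - 5*k^2 + 45*k - 36) = (k - 5)*(k - 3)*(k^3 - 2*k^2 - 11*k + 12) = (k - 5)*(k - 4)*(k - 3)*(k^2 + 2*k - 3) = (k - 5)*(k - 4)*(k - 3)*(k - 1)*(k + 3)
(4) = (n - 1)*(n^3 - 14*n^2 + 65*n - 100) = (n - 5)*(n - 1)*(n^2 - 9*n + 20) = (n - 5)^2*(n - 1)*(n - 4)
(5) = (g + 2)*(g^3 - 8*g^2 + 11*g + 20) = (g - 4)*(g + 2)*(g^2 - 4*g - 5) = (g - 4)*(g + 1)*(g + 2)*(g - 5)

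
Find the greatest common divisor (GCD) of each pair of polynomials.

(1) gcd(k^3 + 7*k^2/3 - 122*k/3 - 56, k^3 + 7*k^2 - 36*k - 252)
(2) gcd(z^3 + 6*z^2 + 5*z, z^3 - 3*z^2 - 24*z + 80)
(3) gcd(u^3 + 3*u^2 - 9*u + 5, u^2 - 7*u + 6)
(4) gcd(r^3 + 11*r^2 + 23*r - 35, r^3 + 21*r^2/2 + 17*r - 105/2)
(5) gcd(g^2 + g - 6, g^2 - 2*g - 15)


(1) = gcd((k - 6)*(k + 4/3)*(k + 7), (k - 6)*(k + 6)*(k + 7)) = k^2 + k - 42
(2) = gcd(z*(z + 1)*(z + 5), (z - 4)^2*(z + 5)) = z + 5
(3) = u - 1
(4) = gcd((r - 1)*(r + 5)*(r + 7), (r - 3/2)*(r + 5)*(r + 7)) = r^2 + 12*r + 35
(5) = g + 3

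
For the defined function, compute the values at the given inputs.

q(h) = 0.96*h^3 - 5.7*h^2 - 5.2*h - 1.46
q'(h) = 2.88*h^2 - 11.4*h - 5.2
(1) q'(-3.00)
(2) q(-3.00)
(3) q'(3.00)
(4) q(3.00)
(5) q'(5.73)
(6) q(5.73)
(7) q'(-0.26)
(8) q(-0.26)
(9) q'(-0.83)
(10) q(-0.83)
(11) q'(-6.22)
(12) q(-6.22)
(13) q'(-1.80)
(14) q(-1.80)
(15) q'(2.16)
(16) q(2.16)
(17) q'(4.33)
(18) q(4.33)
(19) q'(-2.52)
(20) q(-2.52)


(1) = 54.92
(2) = -63.08
(3) = -13.48
(4) = -42.44
(5) = 24.04
(6) = -37.80
(7) = -2.04
(8) = -0.51
(9) = 6.25
(10) = -1.62
(11) = 177.13
(12) = -420.66
(13) = 24.65
(14) = -16.17
(15) = -16.39
(16) = -29.61
(17) = -0.57
(18) = -52.91
(19) = 41.82
(20) = -39.92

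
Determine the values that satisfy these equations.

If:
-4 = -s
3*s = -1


Then:
No Solution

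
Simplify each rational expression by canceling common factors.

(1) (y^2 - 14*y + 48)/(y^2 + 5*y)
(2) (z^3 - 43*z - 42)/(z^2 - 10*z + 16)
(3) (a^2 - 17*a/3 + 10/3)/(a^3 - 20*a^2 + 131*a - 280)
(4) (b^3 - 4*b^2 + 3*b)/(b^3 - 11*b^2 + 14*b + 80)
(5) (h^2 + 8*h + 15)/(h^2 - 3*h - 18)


(1) = (y^2 - 14*y + 48)/(y^2 + 5*y)
(2) = (z^3 - 43*z - 42)/(z^2 - 10*z + 16)
(3) = (3*a - 2)/(3*a^2 - 45*a + 168)
(4) = (b^3 - 4*b^2 + 3*b)/(b^3 - 11*b^2 + 14*b + 80)
(5) = (h + 5)/(h - 6)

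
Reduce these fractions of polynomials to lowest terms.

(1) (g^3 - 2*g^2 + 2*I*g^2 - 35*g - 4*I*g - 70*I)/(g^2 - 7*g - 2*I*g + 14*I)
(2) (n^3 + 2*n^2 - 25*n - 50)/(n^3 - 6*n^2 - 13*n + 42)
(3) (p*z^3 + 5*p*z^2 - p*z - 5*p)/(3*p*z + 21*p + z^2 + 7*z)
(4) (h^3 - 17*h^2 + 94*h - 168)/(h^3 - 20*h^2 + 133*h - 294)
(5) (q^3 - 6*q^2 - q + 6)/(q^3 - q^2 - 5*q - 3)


(1) = (g^2 + g*(5 + 2*I) + 10*I)/(g - 2*I)
(2) = (n^3 + 2*n^2 - 25*n - 50)/(n^3 - 6*n^2 - 13*n + 42)
(3) = (p*z^3 + 5*p*z^2 - p*z - 5*p)/(3*p*z + 21*p + z^2 + 7*z)
(4) = (h - 4)/(h - 7)
(5) = (q^2 - 7*q + 6)/(q^2 - 2*q - 3)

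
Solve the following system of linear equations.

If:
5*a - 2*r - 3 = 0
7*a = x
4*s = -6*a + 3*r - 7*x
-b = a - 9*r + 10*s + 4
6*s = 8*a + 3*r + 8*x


Then:
a = -9/571
b = -4831/571
r = -879/571
s = -1071/1142
x = -63/571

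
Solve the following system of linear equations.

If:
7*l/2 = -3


Then:
l = -6/7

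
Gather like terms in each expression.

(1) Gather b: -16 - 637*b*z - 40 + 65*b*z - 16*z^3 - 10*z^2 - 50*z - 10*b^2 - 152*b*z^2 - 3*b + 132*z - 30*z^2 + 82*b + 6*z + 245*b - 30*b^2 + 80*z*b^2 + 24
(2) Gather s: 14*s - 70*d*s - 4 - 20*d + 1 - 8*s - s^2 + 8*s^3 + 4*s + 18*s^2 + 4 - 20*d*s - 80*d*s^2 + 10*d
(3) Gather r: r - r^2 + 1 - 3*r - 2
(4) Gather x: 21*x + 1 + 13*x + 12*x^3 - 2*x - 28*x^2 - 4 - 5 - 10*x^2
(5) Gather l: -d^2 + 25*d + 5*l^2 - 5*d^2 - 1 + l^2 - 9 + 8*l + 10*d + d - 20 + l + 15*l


(1) = b^2*(80*z - 40) + b*(-152*z^2 - 572*z + 324) - 16*z^3 - 40*z^2 + 88*z - 32
(2) = -10*d + 8*s^3 + s^2*(17 - 80*d) + s*(10 - 90*d) + 1
(3) = -r^2 - 2*r - 1
(4) = 12*x^3 - 38*x^2 + 32*x - 8
(5) = -6*d^2 + 36*d + 6*l^2 + 24*l - 30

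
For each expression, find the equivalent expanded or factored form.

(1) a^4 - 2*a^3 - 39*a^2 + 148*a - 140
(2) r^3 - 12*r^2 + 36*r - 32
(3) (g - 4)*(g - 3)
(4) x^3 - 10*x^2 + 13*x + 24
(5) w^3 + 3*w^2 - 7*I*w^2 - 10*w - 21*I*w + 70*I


(1) = (a - 5)*(a - 2)^2*(a + 7)
(2) = (r - 8)*(r - 2)^2
(3) = g^2 - 7*g + 12
(4) = (x - 8)*(x - 3)*(x + 1)
(5) = (w - 2)*(w + 5)*(w - 7*I)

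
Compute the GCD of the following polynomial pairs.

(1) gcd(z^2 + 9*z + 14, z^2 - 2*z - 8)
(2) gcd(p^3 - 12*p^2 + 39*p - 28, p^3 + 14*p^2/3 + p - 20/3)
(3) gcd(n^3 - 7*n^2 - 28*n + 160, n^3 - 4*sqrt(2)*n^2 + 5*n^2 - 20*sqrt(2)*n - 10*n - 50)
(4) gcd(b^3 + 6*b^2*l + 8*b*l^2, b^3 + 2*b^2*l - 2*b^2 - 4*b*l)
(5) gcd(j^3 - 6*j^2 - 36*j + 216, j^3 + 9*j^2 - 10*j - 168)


(1) = gcd((z + 2)*(z + 7), (z - 4)*(z + 2)) = z + 2
(2) = gcd((p - 7)*(p - 4)*(p - 1), (p - 1)*(p + 5/3)*(p + 4)) = p - 1
(3) = n + 5
(4) = b^2 + 2*b*l
(5) = gcd((j - 6)^2*(j + 6), (j - 4)*(j + 6)*(j + 7)) = j + 6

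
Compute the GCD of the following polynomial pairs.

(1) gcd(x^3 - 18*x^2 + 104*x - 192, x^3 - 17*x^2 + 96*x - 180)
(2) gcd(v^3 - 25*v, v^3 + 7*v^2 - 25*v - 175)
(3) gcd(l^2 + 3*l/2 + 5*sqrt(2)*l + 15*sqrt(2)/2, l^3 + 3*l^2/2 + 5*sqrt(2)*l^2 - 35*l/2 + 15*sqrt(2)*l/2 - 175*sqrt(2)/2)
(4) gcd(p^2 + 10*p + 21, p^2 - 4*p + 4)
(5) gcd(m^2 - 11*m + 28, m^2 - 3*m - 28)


(1) = x - 6
(2) = gcd(v*(v - 5)*(v + 5), (v - 5)*(v + 5)*(v + 7)) = v^2 - 25
(3) = l + 5*sqrt(2)
(4) = 1
(5) = m - 7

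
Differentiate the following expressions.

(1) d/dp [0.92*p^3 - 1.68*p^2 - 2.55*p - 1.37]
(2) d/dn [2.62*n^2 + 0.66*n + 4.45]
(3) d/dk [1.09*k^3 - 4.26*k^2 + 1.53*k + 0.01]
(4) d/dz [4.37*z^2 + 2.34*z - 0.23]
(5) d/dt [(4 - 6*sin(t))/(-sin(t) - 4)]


(1) = 2.76*p^2 - 3.36*p - 2.55
(2) = 5.24*n + 0.66
(3) = 3.27*k^2 - 8.52*k + 1.53
(4) = 8.74*z + 2.34
(5) = 28*cos(t)/(sin(t) + 4)^2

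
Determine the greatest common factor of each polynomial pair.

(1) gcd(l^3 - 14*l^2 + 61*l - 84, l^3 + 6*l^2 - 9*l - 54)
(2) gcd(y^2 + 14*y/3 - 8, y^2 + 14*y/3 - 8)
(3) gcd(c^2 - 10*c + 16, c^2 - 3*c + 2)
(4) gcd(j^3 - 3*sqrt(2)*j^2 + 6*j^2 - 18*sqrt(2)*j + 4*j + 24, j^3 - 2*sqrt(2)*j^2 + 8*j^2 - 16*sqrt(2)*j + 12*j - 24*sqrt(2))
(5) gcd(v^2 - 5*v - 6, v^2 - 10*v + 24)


(1) = l - 3
(2) = gcd((y - 4/3)*(y + 6), (y - 4/3)*(y + 6)) = y^2 + 14*y/3 - 8
(3) = c - 2
(4) = gcd((j + 6)*(j - 2*sqrt(2))*(j - sqrt(2)), (j + 2)*(j + 6)*(j - 2*sqrt(2))) = j^2 + j*(6 - 2*sqrt(2)) - 12*sqrt(2)
(5) = gcd((v - 6)*(v + 1), (v - 6)*(v - 4)) = v - 6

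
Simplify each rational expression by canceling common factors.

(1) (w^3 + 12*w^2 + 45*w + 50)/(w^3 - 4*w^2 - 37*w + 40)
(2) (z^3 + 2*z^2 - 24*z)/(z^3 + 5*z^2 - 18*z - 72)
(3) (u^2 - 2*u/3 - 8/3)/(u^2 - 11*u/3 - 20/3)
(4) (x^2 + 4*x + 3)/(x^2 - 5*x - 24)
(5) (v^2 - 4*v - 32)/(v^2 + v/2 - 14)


(1) = (w^2 + 7*w + 10)/(w^2 - 9*w + 8)
(2) = z/(z + 3)
(3) = (u - 2)/(u - 5)
(4) = (x + 1)/(x - 8)
(5) = (2*v - 16)/(2*v - 7)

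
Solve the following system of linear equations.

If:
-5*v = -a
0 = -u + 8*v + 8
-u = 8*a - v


Then:
a = -40/47
u = 312/47
v = -8/47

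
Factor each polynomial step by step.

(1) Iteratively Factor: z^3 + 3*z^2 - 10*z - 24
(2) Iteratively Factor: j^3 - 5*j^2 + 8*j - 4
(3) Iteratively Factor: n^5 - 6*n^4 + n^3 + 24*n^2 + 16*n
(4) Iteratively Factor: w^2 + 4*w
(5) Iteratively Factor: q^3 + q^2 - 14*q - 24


(1) = (z - 3)*(z^2 + 6*z + 8) = (z - 3)*(z + 2)*(z + 4)
(2) = (j - 2)*(j^2 - 3*j + 2) = (j - 2)^2*(j - 1)
(3) = (n - 4)*(n^4 - 2*n^3 - 7*n^2 - 4*n) = n*(n - 4)*(n^3 - 2*n^2 - 7*n - 4) = n*(n - 4)*(n + 1)*(n^2 - 3*n - 4) = n*(n - 4)^2*(n + 1)*(n + 1)
(4) = (w)*(w + 4)
(5) = (q + 3)*(q^2 - 2*q - 8) = (q - 4)*(q + 3)*(q + 2)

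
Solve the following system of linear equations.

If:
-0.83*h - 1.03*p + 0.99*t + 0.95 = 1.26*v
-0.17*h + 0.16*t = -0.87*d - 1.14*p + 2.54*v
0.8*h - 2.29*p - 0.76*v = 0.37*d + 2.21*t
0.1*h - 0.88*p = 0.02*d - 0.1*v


Then:
d = 3.02048862841282*v + 0.00225678302583843
h = 1.34666527328824 - 3.11036934896985*v
p = 0.152978854168531 - 0.308462167574138*v
t = 0.328586259214975 - 1.65588140630943*v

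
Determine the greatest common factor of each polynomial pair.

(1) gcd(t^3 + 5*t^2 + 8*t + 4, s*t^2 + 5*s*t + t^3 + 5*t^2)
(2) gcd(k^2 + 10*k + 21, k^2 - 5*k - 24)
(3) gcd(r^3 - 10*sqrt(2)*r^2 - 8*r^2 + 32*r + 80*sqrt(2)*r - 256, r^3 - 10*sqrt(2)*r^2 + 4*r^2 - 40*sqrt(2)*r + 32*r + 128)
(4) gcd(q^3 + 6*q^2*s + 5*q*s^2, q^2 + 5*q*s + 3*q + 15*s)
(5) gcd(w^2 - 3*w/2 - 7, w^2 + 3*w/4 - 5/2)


(1) = 1
(2) = gcd((k + 3)*(k + 7), (k - 8)*(k + 3)) = k + 3
(3) = gcd((r - 8)*(r - 8*sqrt(2))*(r - 2*sqrt(2)), (r + 4)*(r - 8*sqrt(2))*(r - 2*sqrt(2))) = r^2 - 10*sqrt(2)*r + 32
(4) = q + 5*s
(5) = w + 2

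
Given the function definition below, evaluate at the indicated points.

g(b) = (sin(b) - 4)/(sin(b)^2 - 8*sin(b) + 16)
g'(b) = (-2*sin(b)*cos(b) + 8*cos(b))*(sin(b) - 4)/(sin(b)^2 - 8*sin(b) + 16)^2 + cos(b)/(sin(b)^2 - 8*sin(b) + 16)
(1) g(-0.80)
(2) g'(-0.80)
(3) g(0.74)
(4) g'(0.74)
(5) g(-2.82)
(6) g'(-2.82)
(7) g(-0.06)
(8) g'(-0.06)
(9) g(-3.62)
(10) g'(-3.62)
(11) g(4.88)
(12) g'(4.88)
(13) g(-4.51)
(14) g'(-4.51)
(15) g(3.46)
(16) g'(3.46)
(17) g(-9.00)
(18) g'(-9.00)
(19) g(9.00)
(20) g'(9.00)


(1) = -0.21
(2) = -0.03
(3) = -0.30
(4) = -0.07
(5) = -0.23
(6) = 0.05
(7) = -0.25
(8) = -0.06
(9) = -0.28
(10) = 0.07
(11) = -0.20
(12) = -0.01
(13) = -0.33
(14) = 0.02
(15) = -0.23
(16) = 0.05
(17) = -0.23
(18) = 0.05
(19) = -0.28
(20) = 0.07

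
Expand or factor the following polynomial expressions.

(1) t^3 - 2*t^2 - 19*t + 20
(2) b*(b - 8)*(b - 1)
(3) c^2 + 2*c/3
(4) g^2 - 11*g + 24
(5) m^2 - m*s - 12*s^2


(1) = (t - 5)*(t - 1)*(t + 4)
(2) = b^3 - 9*b^2 + 8*b
(3) = c*(c + 2/3)
(4) = (g - 8)*(g - 3)
(5) = (m - 4*s)*(m + 3*s)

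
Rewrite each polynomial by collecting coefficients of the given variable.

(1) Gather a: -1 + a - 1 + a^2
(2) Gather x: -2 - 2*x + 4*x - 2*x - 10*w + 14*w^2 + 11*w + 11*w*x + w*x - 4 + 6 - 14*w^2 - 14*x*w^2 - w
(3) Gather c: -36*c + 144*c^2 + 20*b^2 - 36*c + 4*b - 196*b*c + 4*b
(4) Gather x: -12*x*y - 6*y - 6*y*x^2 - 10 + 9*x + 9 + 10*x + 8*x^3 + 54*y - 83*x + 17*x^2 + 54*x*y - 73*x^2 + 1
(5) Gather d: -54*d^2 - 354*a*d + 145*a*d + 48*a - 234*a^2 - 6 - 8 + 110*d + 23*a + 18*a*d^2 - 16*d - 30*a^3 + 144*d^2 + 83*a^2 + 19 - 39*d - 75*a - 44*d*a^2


(1) = a^2 + a - 2
(2) = x*(-14*w^2 + 12*w)
(3) = 20*b^2 + 8*b + 144*c^2 + c*(-196*b - 72)
(4) = 8*x^3 + x^2*(-6*y - 56) + x*(42*y - 64) + 48*y
(5) = -30*a^3 - 151*a^2 - 4*a + d^2*(18*a + 90) + d*(-44*a^2 - 209*a + 55) + 5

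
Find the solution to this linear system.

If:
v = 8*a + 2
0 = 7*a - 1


Then:
a = 1/7
v = 22/7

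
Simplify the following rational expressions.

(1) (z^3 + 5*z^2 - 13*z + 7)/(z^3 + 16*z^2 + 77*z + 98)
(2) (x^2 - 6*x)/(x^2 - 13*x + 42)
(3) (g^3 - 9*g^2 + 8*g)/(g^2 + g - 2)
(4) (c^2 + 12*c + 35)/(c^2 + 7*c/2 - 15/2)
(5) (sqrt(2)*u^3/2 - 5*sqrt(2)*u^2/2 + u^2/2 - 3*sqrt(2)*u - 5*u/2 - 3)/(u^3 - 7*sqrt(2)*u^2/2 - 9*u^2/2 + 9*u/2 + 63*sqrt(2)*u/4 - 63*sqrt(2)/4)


(1) = (z^2 - 2*z + 1)/(z^2 + 9*z + 14)
(2) = x/(x - 7)
(3) = (g^2 - 8*g)/(g + 2)
(4) = (2*c + 14)/(2*c - 3)
(5) = (4*sqrt(2)*u^3 + u^2*(4 - 20*sqrt(2)) + u*(-24*sqrt(2) - 20) - 24)/(8*u^3 + u^2*(-28*sqrt(2) - 36) + u*(36 + 126*sqrt(2)) - 126*sqrt(2))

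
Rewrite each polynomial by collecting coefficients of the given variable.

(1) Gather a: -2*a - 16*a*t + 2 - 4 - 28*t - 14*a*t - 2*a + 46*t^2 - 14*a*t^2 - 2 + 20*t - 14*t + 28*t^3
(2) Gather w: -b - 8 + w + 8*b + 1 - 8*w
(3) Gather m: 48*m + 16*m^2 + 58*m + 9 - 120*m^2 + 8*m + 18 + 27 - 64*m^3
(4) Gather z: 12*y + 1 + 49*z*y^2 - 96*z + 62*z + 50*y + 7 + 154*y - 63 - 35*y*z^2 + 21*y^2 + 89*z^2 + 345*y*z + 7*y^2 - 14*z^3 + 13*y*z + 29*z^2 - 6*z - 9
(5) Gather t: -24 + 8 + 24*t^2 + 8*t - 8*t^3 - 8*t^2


(1) = a*(-14*t^2 - 30*t - 4) + 28*t^3 + 46*t^2 - 22*t - 4
(2) = 7*b - 7*w - 7
(3) = -64*m^3 - 104*m^2 + 114*m + 54
(4) = 28*y^2 + 216*y - 14*z^3 + z^2*(118 - 35*y) + z*(49*y^2 + 358*y - 40) - 64
(5) = -8*t^3 + 16*t^2 + 8*t - 16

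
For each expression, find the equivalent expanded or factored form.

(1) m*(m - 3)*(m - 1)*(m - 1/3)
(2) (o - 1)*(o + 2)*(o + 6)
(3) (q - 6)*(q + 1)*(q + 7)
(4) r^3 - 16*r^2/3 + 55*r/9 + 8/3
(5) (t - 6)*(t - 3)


(1) = m^4 - 13*m^3/3 + 13*m^2/3 - m
(2) = o^3 + 7*o^2 + 4*o - 12
(3) = q^3 + 2*q^2 - 41*q - 42
(4) = (r - 3)*(r - 8/3)*(r + 1/3)
(5) = t^2 - 9*t + 18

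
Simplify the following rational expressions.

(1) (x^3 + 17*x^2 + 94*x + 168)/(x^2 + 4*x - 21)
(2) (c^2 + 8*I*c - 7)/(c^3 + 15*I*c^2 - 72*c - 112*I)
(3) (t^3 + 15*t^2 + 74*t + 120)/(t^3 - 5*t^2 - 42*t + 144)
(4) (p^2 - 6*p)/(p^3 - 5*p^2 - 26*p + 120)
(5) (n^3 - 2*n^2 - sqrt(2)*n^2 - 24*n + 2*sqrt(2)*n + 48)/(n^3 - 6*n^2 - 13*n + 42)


(1) = (x^2 + 10*x + 24)/(x - 3)
(2) = (c + I)/(c^2 + 8*I*c - 16)
(3) = (t^2 + 9*t + 20)/(t^2 - 11*t + 24)
(4) = p/(p^2 + p - 20)
(5) = (n^2 - sqrt(2)*n - 24)/(n^2 - 4*n - 21)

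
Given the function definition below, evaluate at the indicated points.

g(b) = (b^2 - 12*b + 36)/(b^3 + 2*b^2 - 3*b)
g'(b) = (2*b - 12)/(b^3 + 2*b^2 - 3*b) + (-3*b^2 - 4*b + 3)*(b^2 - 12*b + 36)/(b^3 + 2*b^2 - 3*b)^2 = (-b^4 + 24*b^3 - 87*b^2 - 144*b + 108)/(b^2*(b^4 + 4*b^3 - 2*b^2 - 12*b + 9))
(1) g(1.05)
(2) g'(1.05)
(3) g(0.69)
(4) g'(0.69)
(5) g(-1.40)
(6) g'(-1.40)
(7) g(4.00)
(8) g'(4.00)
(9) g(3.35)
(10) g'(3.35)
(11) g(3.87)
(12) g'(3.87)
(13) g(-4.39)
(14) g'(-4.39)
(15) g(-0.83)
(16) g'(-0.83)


(1) = 115.24
(2) = -2489.53
(3) = -35.72
(4) = -40.33
(5) = 10.19
(6) = 2.40
(7) = 0.05
(8) = -0.08
(9) = 0.14
(10) = -0.23
(11) = 0.06
(12) = -0.10
(13) = -3.28
(14) = -3.09
(15) = 14.15
(16) = 14.12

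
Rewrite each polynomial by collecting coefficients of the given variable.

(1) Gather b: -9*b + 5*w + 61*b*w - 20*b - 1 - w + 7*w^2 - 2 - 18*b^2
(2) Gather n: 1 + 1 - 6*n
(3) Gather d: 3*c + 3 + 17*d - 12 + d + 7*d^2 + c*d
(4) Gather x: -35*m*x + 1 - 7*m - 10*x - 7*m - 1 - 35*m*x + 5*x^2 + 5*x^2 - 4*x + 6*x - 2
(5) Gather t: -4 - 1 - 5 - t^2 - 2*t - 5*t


(1) = -18*b^2 + b*(61*w - 29) + 7*w^2 + 4*w - 3
(2) = 2 - 6*n
(3) = 3*c + 7*d^2 + d*(c + 18) - 9
(4) = -14*m + 10*x^2 + x*(-70*m - 8) - 2
(5) = -t^2 - 7*t - 10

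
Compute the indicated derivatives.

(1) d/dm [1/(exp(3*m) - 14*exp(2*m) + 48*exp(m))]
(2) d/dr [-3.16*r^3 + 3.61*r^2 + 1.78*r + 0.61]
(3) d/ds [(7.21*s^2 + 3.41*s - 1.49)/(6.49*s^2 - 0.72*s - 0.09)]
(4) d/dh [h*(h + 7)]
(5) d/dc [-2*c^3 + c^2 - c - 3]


(1) = (-3*exp(2*m) + 28*exp(m) - 48)*exp(-m)/(exp(2*m) - 14*exp(m) + 48)^2
(2) = -9.48*r^2 + 7.22*r + 1.78
(3) = (-27.3221*s^2 + 18.0424*s - 1.3797)/(42.1201*s^4 - 9.3456*s^3 - 0.6498*s^2 + 0.1296*s + 0.0081)
(4) = 2*h + 7
(5) = -6*c^2 + 2*c - 1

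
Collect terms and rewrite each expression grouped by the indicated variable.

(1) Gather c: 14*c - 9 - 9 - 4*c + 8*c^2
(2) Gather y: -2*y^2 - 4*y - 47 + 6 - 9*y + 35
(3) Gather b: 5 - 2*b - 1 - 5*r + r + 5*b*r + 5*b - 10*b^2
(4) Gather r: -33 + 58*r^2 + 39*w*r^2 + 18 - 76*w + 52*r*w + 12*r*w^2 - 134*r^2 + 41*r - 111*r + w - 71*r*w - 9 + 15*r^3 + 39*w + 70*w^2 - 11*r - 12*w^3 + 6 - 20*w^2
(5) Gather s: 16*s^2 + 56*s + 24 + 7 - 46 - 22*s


(1) = 8*c^2 + 10*c - 18
(2) = -2*y^2 - 13*y - 6
(3) = -10*b^2 + b*(5*r + 3) - 4*r + 4
(4) = 15*r^3 + r^2*(39*w - 76) + r*(12*w^2 - 19*w - 81) - 12*w^3 + 50*w^2 - 36*w - 18
(5) = 16*s^2 + 34*s - 15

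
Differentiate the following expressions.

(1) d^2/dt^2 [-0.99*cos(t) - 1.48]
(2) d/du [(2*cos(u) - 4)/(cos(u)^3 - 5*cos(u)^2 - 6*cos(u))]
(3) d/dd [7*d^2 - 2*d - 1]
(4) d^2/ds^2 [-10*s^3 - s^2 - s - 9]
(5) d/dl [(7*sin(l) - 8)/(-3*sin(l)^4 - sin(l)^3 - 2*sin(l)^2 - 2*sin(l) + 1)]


(1) = 0.99*cos(t)
(2) = (43*cos(u) - 11*cos(2*u) + cos(3*u) + 13)*sin(u)/((cos(u) - 6)^2*(cos(u) + 1)^2*cos(u)^2)
(3) = 14*d - 2
(4) = -60*s - 2
(5) = (63*sin(l)^4 - 82*sin(l)^3 - 10*sin(l)^2 - 32*sin(l) - 9)*cos(l)/(3*sin(l)^4 + sin(l)^3 + 2*sin(l)^2 + 2*sin(l) - 1)^2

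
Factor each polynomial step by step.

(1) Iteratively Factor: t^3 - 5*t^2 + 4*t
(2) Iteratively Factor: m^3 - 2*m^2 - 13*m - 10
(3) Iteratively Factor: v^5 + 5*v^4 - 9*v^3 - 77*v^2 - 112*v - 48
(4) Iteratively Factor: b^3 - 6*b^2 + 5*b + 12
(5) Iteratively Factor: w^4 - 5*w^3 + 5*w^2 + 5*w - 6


(1) = (t - 1)*(t^2 - 4*t) = (t - 4)*(t - 1)*(t)
(2) = (m + 2)*(m^2 - 4*m - 5) = (m - 5)*(m + 2)*(m + 1)
(3) = (v + 4)*(v^4 + v^3 - 13*v^2 - 25*v - 12) = (v + 1)*(v + 4)*(v^3 - 13*v - 12) = (v + 1)*(v + 3)*(v + 4)*(v^2 - 3*v - 4) = (v - 4)*(v + 1)*(v + 3)*(v + 4)*(v + 1)
(4) = (b - 3)*(b^2 - 3*b - 4) = (b - 3)*(b + 1)*(b - 4)
(5) = (w + 1)*(w^3 - 6*w^2 + 11*w - 6) = (w - 3)*(w + 1)*(w^2 - 3*w + 2) = (w - 3)*(w - 1)*(w + 1)*(w - 2)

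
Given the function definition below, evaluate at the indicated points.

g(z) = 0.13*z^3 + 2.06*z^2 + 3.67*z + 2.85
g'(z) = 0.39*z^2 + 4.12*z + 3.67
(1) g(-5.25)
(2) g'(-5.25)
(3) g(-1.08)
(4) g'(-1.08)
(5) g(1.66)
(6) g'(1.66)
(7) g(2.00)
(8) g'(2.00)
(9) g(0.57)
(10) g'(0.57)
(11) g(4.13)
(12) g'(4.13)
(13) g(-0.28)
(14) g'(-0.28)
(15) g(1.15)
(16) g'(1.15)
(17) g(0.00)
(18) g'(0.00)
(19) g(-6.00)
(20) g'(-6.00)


(1) = 21.55
(2) = -7.21
(3) = 1.13
(4) = -0.32
(5) = 15.21
(6) = 11.58
(7) = 19.47
(8) = 13.47
(9) = 5.64
(10) = 6.15
(11) = 62.30
(12) = 27.34
(13) = 1.98
(14) = 2.55
(15) = 9.99
(16) = 8.92
(17) = 2.85
(18) = 3.67
(19) = 26.91
(20) = -7.01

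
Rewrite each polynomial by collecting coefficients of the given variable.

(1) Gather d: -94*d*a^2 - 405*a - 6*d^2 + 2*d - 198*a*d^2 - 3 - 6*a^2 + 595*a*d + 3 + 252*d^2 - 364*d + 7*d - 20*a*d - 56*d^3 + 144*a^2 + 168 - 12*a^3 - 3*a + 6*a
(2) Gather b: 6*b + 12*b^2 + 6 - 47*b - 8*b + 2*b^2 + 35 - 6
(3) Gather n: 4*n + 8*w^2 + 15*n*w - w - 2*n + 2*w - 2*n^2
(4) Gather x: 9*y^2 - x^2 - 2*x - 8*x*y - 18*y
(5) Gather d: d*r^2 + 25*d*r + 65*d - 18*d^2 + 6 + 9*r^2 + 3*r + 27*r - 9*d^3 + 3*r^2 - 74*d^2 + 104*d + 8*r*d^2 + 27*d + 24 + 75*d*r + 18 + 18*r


(1) = -12*a^3 + 138*a^2 - 402*a - 56*d^3 + d^2*(246 - 198*a) + d*(-94*a^2 + 575*a - 355) + 168
(2) = 14*b^2 - 49*b + 35
(3) = -2*n^2 + n*(15*w + 2) + 8*w^2 + w
(4) = -x^2 + x*(-8*y - 2) + 9*y^2 - 18*y
(5) = -9*d^3 + d^2*(8*r - 92) + d*(r^2 + 100*r + 196) + 12*r^2 + 48*r + 48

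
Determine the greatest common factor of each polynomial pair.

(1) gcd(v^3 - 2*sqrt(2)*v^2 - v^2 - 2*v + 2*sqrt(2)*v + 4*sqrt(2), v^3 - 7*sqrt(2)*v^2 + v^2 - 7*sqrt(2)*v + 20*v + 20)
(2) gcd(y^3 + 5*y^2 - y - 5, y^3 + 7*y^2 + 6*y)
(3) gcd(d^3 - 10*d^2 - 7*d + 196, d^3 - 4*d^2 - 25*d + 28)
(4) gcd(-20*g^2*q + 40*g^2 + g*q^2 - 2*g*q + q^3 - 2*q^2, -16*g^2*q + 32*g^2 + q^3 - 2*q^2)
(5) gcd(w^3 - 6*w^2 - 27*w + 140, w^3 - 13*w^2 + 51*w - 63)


(1) = gcd((v - 2)*(v + 1)*(v - 2*sqrt(2)), (v + 1)*(v - 5*sqrt(2))*(v - 2*sqrt(2))) = v^2 + v*(1 - 2*sqrt(2)) - 2*sqrt(2)
(2) = gcd((y - 1)*(y + 1)*(y + 5), y*(y + 1)*(y + 6)) = y + 1
(3) = gcd((d - 7)^2*(d + 4), (d - 7)*(d - 1)*(d + 4)) = d^2 - 3*d - 28
(4) = -4*g*q + 8*g + q^2 - 2*q
(5) = gcd((w - 7)*(w - 4)*(w + 5), (w - 7)*(w - 3)^2) = w - 7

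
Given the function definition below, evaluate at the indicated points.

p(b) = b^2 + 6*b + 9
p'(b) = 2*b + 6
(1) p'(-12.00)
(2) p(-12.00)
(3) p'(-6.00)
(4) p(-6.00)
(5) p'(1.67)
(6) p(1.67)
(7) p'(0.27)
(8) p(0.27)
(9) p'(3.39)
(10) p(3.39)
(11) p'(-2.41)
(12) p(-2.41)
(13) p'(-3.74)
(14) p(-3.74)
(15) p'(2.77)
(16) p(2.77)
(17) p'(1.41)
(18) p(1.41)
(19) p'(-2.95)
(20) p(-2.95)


(1) = -18.00
(2) = 81.00
(3) = -6.00
(4) = 9.00
(5) = 9.34
(6) = 21.81
(7) = 6.54
(8) = 10.69
(9) = 12.78
(10) = 40.83
(11) = 1.18
(12) = 0.35
(13) = -1.48
(14) = 0.55
(15) = 11.54
(16) = 33.29
(17) = 8.82
(18) = 19.45
(19) = 0.10
(20) = 0.00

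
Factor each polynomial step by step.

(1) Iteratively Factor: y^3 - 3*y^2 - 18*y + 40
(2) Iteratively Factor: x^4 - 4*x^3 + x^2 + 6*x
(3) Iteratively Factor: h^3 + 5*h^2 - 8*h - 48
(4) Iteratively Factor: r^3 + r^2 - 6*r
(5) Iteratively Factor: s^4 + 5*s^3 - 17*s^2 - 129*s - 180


(1) = (y - 2)*(y^2 - y - 20) = (y - 2)*(y + 4)*(y - 5)
(2) = (x - 3)*(x^3 - x^2 - 2*x) = x*(x - 3)*(x^2 - x - 2) = x*(x - 3)*(x - 2)*(x + 1)
(3) = (h + 4)*(h^2 + h - 12) = (h + 4)^2*(h - 3)
(4) = (r + 3)*(r^2 - 2*r) = r*(r + 3)*(r - 2)
(5) = (s - 5)*(s^3 + 10*s^2 + 33*s + 36) = (s - 5)*(s + 3)*(s^2 + 7*s + 12) = (s - 5)*(s + 3)^2*(s + 4)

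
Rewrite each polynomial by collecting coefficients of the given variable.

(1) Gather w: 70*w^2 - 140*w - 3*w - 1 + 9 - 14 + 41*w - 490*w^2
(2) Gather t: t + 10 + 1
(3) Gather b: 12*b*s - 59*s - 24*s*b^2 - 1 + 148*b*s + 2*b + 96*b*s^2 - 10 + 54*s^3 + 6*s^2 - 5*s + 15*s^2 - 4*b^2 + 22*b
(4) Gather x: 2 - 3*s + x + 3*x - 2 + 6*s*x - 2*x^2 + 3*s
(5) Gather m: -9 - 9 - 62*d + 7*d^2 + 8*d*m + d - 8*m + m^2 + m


(1) = -420*w^2 - 102*w - 6
(2) = t + 11
(3) = b^2*(-24*s - 4) + b*(96*s^2 + 160*s + 24) + 54*s^3 + 21*s^2 - 64*s - 11
(4) = -2*x^2 + x*(6*s + 4)
(5) = 7*d^2 - 61*d + m^2 + m*(8*d - 7) - 18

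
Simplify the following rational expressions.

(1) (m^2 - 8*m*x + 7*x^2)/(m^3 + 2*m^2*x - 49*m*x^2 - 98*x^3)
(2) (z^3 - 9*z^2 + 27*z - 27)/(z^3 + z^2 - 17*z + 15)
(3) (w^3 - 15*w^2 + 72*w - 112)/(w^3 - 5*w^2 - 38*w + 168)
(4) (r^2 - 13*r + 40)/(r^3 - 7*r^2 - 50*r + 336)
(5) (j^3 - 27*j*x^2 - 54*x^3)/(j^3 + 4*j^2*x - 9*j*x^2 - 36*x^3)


(1) = (m - x)/(m^2 + 9*m*x + 14*x^2)
(2) = (z^2 - 6*z + 9)/(z^2 + 4*z - 5)
(3) = (w - 4)/(w + 6)
(4) = (r - 5)/(r^2 + r - 42)
(5) = (-j^2 + 3*j*x + 18*x^2)/(-j^2 - j*x + 12*x^2)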